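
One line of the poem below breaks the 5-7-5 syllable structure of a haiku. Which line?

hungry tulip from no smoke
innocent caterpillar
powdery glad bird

Line 1: hungry(2) + tulip(2) + from(1) + no(1) + smoke(1) = 7 (expected 5)
Line 2: innocent(3) + caterpillar(4) = 7 ✓
Line 3: powdery(3) + glad(1) + bird(1) = 5 ✓

Line 1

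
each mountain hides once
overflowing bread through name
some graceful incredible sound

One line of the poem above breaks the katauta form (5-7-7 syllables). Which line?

Line 1: each(1) + mountain(2) + hides(1) + once(1) = 5 ✓
Line 2: overflowing(4) + bread(1) + through(1) + name(1) = 7 ✓
Line 3: some(1) + graceful(2) + incredible(4) + sound(1) = 8 (expected 7)

The third line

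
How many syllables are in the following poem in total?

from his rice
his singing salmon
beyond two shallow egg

Line 1: from(1) + his(1) + rice(1) = 3
Line 2: his(1) + singing(2) + salmon(2) = 5
Line 3: beyond(2) + two(1) + shallow(2) + egg(1) = 6
Total: 3 + 5 + 6 = 14

14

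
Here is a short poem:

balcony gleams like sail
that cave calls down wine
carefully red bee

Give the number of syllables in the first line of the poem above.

The first line: balcony(3) + gleams(1) + like(1) + sail(1) = 6

6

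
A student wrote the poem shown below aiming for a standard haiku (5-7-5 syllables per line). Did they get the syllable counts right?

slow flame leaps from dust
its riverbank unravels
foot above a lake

Yes

Line 1: slow (1), flame (1), leaps (1), from (1), dust (1) → 5 ✓
Line 2: its (1), riverbank (3), unravels (3) → 7 ✓
Line 3: foot (1), above (2), a (1), lake (1) → 5 ✓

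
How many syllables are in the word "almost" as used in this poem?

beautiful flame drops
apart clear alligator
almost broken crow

2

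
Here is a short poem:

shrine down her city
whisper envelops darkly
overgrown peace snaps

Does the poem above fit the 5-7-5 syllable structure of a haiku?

Line 1: shrine (1), down (1), her (1), city (2) → 5 ✓
Line 2: whisper (2), envelops (3), darkly (2) → 7 ✓
Line 3: overgrown (3), peace (1), snaps (1) → 5 ✓

Yes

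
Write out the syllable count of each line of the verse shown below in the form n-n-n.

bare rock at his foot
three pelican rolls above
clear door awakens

Line 1: bare(1) + rock(1) + at(1) + his(1) + foot(1) = 5
Line 2: three(1) + pelican(3) + rolls(1) + above(2) = 7
Line 3: clear(1) + door(1) + awakens(3) = 5

5-7-5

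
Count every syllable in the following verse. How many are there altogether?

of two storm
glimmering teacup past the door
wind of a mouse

Line 1: "of two storm": 1+1+1 = 3
Line 2: "glimmering teacup past the door": 3+2+1+1+1 = 8
Line 3: "wind of a mouse": 1+1+1+1 = 4
Total: 3 + 8 + 4 = 15

15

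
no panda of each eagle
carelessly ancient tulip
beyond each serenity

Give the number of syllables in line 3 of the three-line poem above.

Line 3: beyond (2), each (1), serenity (4) → 7

7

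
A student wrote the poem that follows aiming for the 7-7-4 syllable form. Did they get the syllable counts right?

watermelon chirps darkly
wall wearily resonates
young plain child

No

Line 1: "watermelon chirps darkly": 4+1+2 = 7 ✓
Line 2: "wall wearily resonates": 1+3+3 = 7 ✓
Line 3: "young plain child": 1+1+1 = 3 (expected 4)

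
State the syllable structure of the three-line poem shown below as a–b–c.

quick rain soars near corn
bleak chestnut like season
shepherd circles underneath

5–6–7

Line 1: quick(1) + rain(1) + soars(1) + near(1) + corn(1) = 5
Line 2: bleak(1) + chestnut(2) + like(1) + season(2) = 6
Line 3: shepherd(2) + circles(2) + underneath(3) = 7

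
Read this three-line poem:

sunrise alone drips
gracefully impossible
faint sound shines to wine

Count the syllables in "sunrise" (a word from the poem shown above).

"sunrise" has 2 syllables.

2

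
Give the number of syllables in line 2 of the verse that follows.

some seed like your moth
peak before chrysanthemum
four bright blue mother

Line 2: peak (1), before (2), chrysanthemum (4) → 7

7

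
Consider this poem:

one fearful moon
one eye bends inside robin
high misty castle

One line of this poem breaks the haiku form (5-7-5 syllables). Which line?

Line 1: one (1), fearful (2), moon (1) → 4 (expected 5)
Line 2: one (1), eye (1), bends (1), inside (2), robin (2) → 7 ✓
Line 3: high (1), misty (2), castle (2) → 5 ✓

The first line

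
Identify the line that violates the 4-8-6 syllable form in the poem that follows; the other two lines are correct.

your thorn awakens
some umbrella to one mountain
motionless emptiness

Line 1: your(1) + thorn(1) + awakens(3) = 5 (expected 4)
Line 2: some(1) + umbrella(3) + to(1) + one(1) + mountain(2) = 8 ✓
Line 3: motionless(3) + emptiness(3) = 6 ✓

The first line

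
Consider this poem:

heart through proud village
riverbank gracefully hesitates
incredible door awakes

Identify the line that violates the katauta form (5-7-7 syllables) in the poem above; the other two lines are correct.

Line 2

Line 1: heart (1), through (1), proud (1), village (2) → 5 ✓
Line 2: riverbank (3), gracefully (3), hesitates (3) → 9 (expected 7)
Line 3: incredible (4), door (1), awakes (2) → 7 ✓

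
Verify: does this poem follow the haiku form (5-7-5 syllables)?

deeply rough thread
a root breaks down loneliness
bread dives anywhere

Line 1: "deeply rough thread": 2+1+1 = 4 (expected 5)
Line 2: "a root breaks down loneliness": 1+1+1+1+3 = 7 ✓
Line 3: "bread dives anywhere": 1+1+3 = 5 ✓

No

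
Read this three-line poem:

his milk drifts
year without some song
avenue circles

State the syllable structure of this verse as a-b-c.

Line 1: his (1), milk (1), drifts (1) → 3
Line 2: year (1), without (2), some (1), song (1) → 5
Line 3: avenue (3), circles (2) → 5

3-5-5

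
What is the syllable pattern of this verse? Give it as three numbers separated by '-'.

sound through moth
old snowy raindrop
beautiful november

3-5-6

Line 1: "sound through moth": 1+1+1 = 3
Line 2: "old snowy raindrop": 1+2+2 = 5
Line 3: "beautiful november": 3+3 = 6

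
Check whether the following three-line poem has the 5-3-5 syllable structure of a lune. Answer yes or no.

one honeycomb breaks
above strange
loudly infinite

Yes

Line 1: one (1), honeycomb (3), breaks (1) → 5 ✓
Line 2: above (2), strange (1) → 3 ✓
Line 3: loudly (2), infinite (3) → 5 ✓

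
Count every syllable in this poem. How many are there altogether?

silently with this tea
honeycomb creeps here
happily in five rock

17

Line 1: silently(3) + with(1) + this(1) + tea(1) = 6
Line 2: honeycomb(3) + creeps(1) + here(1) = 5
Line 3: happily(3) + in(1) + five(1) + rock(1) = 6
Total: 6 + 5 + 6 = 17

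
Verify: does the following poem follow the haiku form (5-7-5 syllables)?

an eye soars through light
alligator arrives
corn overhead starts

Line 1: an(1) + eye(1) + soars(1) + through(1) + light(1) = 5 ✓
Line 2: alligator(4) + arrives(2) = 6 (expected 7)
Line 3: corn(1) + overhead(3) + starts(1) = 5 ✓

No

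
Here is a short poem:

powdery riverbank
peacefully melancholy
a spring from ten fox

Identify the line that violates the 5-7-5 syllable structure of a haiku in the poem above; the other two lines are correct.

Line 1

Line 1: powdery(3) + riverbank(3) = 6 (expected 5)
Line 2: peacefully(3) + melancholy(4) = 7 ✓
Line 3: a(1) + spring(1) + from(1) + ten(1) + fox(1) = 5 ✓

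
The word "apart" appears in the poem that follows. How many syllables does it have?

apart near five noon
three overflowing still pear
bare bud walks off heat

2

"apart" has 2 syllables.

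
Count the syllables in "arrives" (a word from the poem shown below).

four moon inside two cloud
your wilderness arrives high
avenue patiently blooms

"arrives" has 2 syllables.

2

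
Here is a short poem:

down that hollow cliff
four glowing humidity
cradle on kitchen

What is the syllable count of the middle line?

The middle line: four(1) + glowing(2) + humidity(4) = 7

7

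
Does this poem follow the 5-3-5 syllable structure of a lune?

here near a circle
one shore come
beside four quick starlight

No

Line 1: here(1) + near(1) + a(1) + circle(2) = 5 ✓
Line 2: one(1) + shore(1) + come(1) = 3 ✓
Line 3: beside(2) + four(1) + quick(1) + starlight(2) = 6 (expected 5)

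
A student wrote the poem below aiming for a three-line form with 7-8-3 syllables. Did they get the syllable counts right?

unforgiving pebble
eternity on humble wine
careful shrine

No

Line 1: unforgiving(4) + pebble(2) = 6 (expected 7)
Line 2: eternity(4) + on(1) + humble(2) + wine(1) = 8 ✓
Line 3: careful(2) + shrine(1) = 3 ✓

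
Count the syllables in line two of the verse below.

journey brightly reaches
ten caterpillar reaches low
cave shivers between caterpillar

8

Line two: "ten caterpillar reaches low": 1+4+2+1 = 8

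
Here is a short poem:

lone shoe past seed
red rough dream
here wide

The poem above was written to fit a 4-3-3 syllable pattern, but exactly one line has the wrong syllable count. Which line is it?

Line 3

Line 1: lone (1), shoe (1), past (1), seed (1) → 4 ✓
Line 2: red (1), rough (1), dream (1) → 3 ✓
Line 3: here (1), wide (1) → 2 (expected 3)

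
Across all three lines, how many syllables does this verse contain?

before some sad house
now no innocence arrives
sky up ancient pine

17

Line 1: before(2) + some(1) + sad(1) + house(1) = 5
Line 2: now(1) + no(1) + innocence(3) + arrives(2) = 7
Line 3: sky(1) + up(1) + ancient(2) + pine(1) = 5
Total: 5 + 7 + 5 = 17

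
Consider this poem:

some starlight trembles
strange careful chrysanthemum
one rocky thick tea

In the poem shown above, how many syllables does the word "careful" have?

"careful" has 2 syllables.

2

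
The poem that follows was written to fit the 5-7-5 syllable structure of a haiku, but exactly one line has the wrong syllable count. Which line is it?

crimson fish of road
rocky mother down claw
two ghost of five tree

Line 1: crimson (2), fish (1), of (1), road (1) → 5 ✓
Line 2: rocky (2), mother (2), down (1), claw (1) → 6 (expected 7)
Line 3: two (1), ghost (1), of (1), five (1), tree (1) → 5 ✓

Line 2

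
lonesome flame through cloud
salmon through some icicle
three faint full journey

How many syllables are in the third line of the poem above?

5

The third line: three (1), faint (1), full (1), journey (2) → 5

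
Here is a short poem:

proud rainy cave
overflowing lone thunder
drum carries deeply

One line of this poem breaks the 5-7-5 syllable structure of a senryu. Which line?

Line 1: proud (1), rainy (2), cave (1) → 4 (expected 5)
Line 2: overflowing (4), lone (1), thunder (2) → 7 ✓
Line 3: drum (1), carries (2), deeply (2) → 5 ✓

The first line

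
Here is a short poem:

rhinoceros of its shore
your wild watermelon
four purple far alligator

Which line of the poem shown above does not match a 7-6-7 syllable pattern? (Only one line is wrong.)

Line 1: "rhinoceros of its shore": 4+1+1+1 = 7 ✓
Line 2: "your wild watermelon": 1+1+4 = 6 ✓
Line 3: "four purple far alligator": 1+2+1+4 = 8 (expected 7)

The third line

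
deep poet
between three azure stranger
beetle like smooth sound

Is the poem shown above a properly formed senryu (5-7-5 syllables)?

Line 1: deep(1) + poet(2) = 3 (expected 5)
Line 2: between(2) + three(1) + azure(2) + stranger(2) = 7 ✓
Line 3: beetle(2) + like(1) + smooth(1) + sound(1) = 5 ✓

No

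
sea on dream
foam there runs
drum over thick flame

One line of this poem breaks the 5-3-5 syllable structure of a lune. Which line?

Line 1: sea (1), on (1), dream (1) → 3 (expected 5)
Line 2: foam (1), there (1), runs (1) → 3 ✓
Line 3: drum (1), over (2), thick (1), flame (1) → 5 ✓

The first line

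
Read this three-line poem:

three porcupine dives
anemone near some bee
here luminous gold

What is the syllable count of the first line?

5

The first line: "three porcupine dives": 1+3+1 = 5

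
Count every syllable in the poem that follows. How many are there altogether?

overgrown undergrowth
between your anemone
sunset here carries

18

Line 1: overgrown (3), undergrowth (3) → 6
Line 2: between (2), your (1), anemone (4) → 7
Line 3: sunset (2), here (1), carries (2) → 5
Total: 6 + 7 + 5 = 18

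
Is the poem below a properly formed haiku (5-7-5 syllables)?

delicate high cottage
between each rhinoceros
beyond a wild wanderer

Line 1: delicate (3), high (1), cottage (2) → 6 (expected 5)
Line 2: between (2), each (1), rhinoceros (4) → 7 ✓
Line 3: beyond (2), a (1), wild (1), wanderer (3) → 7 (expected 5)

No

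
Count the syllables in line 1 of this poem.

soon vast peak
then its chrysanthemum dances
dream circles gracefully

Line 1: "soon vast peak": 1+1+1 = 3

3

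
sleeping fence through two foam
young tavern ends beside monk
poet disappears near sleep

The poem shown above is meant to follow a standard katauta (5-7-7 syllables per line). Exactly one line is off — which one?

The first line

Line 1: sleeping(2) + fence(1) + through(1) + two(1) + foam(1) = 6 (expected 5)
Line 2: young(1) + tavern(2) + ends(1) + beside(2) + monk(1) = 7 ✓
Line 3: poet(2) + disappears(3) + near(1) + sleep(1) = 7 ✓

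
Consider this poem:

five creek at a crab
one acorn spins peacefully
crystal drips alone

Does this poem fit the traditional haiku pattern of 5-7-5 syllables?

Line 1: five(1) + creek(1) + at(1) + a(1) + crab(1) = 5 ✓
Line 2: one(1) + acorn(2) + spins(1) + peacefully(3) = 7 ✓
Line 3: crystal(2) + drips(1) + alone(2) = 5 ✓

Yes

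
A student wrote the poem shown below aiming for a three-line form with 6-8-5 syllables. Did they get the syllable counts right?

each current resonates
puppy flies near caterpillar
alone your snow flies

Yes

Line 1: "each current resonates": 1+2+3 = 6 ✓
Line 2: "puppy flies near caterpillar": 2+1+1+4 = 8 ✓
Line 3: "alone your snow flies": 2+1+1+1 = 5 ✓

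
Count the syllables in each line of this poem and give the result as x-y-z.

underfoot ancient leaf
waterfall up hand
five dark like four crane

6-5-5

Line 1: underfoot(3) + ancient(2) + leaf(1) = 6
Line 2: waterfall(3) + up(1) + hand(1) = 5
Line 3: five(1) + dark(1) + like(1) + four(1) + crane(1) = 5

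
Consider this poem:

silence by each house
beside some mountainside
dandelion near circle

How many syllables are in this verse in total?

18

Line 1: "silence by each house": 2+1+1+1 = 5
Line 2: "beside some mountainside": 2+1+3 = 6
Line 3: "dandelion near circle": 4+1+2 = 7
Total: 5 + 6 + 7 = 18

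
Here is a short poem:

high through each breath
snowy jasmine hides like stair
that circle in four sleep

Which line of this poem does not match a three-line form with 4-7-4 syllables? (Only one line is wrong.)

Line 1: "high through each breath": 1+1+1+1 = 4 ✓
Line 2: "snowy jasmine hides like stair": 2+2+1+1+1 = 7 ✓
Line 3: "that circle in four sleep": 1+2+1+1+1 = 6 (expected 4)

Line 3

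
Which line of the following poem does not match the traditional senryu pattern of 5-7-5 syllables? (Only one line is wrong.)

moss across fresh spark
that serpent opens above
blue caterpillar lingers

Line 1: moss(1) + across(2) + fresh(1) + spark(1) = 5 ✓
Line 2: that(1) + serpent(2) + opens(2) + above(2) = 7 ✓
Line 3: blue(1) + caterpillar(4) + lingers(2) = 7 (expected 5)

Line 3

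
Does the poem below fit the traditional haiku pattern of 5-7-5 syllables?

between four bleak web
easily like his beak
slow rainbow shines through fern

Line 1: "between four bleak web": 2+1+1+1 = 5 ✓
Line 2: "easily like his beak": 3+1+1+1 = 6 (expected 7)
Line 3: "slow rainbow shines through fern": 1+2+1+1+1 = 6 (expected 5)

No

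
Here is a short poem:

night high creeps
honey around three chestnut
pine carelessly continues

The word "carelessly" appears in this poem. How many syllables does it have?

"carelessly" has 3 syllables.

3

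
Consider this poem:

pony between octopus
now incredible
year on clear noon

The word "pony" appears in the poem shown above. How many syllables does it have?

2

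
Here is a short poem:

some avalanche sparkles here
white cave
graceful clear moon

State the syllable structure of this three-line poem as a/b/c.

7/2/4

Line 1: some (1), avalanche (3), sparkles (2), here (1) → 7
Line 2: white (1), cave (1) → 2
Line 3: graceful (2), clear (1), moon (1) → 4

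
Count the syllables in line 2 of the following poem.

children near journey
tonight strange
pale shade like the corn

3

Line 2: tonight (2), strange (1) → 3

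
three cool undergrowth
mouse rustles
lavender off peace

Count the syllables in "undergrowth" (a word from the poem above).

3

"undergrowth" has 3 syllables.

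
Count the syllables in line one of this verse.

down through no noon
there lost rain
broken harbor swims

Line one: "down through no noon": 1+1+1+1 = 4

4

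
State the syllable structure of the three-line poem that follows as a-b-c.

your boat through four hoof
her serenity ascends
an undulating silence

Line 1: "your boat through four hoof": 1+1+1+1+1 = 5
Line 2: "her serenity ascends": 1+4+2 = 7
Line 3: "an undulating silence": 1+4+2 = 7

5-7-7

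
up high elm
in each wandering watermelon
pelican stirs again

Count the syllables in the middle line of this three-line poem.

The middle line: in (1), each (1), wandering (3), watermelon (4) → 9

9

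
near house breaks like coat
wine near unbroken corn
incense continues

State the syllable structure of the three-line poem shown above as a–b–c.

5–6–5

Line 1: "near house breaks like coat": 1+1+1+1+1 = 5
Line 2: "wine near unbroken corn": 1+1+3+1 = 6
Line 3: "incense continues": 2+3 = 5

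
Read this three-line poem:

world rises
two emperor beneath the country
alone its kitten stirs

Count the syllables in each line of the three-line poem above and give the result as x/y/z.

Line 1: world (1), rises (2) → 3
Line 2: two (1), emperor (3), beneath (2), the (1), country (2) → 9
Line 3: alone (2), its (1), kitten (2), stirs (1) → 6

3/9/6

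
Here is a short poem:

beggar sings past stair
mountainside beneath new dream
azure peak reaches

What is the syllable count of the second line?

The second line: "mountainside beneath new dream": 3+2+1+1 = 7

7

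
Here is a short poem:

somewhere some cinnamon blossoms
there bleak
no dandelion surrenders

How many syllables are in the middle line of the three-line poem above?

The middle line: there (1), bleak (1) → 2

2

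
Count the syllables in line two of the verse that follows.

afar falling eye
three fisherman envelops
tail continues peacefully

7

Line two: "three fisherman envelops": 1+3+3 = 7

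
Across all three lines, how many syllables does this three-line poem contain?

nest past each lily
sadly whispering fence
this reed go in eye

Line 1: nest(1) + past(1) + each(1) + lily(2) = 5
Line 2: sadly(2) + whispering(3) + fence(1) = 6
Line 3: this(1) + reed(1) + go(1) + in(1) + eye(1) = 5
Total: 5 + 6 + 5 = 16

16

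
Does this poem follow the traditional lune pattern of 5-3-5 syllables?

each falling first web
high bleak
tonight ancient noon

No

Line 1: each(1) + falling(2) + first(1) + web(1) = 5 ✓
Line 2: high(1) + bleak(1) = 2 (expected 3)
Line 3: tonight(2) + ancient(2) + noon(1) = 5 ✓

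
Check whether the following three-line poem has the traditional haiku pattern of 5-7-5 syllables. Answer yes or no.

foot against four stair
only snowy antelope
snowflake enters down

Line 1: "foot against four stair": 1+2+1+1 = 5 ✓
Line 2: "only snowy antelope": 2+2+3 = 7 ✓
Line 3: "snowflake enters down": 2+2+1 = 5 ✓

Yes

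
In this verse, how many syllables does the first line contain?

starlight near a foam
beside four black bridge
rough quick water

The first line: starlight (2), near (1), a (1), foam (1) → 5

5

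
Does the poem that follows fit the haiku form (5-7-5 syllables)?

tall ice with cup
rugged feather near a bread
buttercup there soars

Line 1: tall(1) + ice(1) + with(1) + cup(1) = 4 (expected 5)
Line 2: rugged(2) + feather(2) + near(1) + a(1) + bread(1) = 7 ✓
Line 3: buttercup(3) + there(1) + soars(1) = 5 ✓

No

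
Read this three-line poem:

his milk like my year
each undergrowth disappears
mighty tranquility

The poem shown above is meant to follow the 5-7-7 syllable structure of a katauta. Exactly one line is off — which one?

Line 1: "his milk like my year": 1+1+1+1+1 = 5 ✓
Line 2: "each undergrowth disappears": 1+3+3 = 7 ✓
Line 3: "mighty tranquility": 2+4 = 6 (expected 7)

Line 3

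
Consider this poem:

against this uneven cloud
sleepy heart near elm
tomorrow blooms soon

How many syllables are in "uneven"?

3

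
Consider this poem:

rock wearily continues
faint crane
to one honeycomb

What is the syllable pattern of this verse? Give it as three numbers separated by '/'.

Line 1: "rock wearily continues": 1+3+3 = 7
Line 2: "faint crane": 1+1 = 2
Line 3: "to one honeycomb": 1+1+3 = 5

7/2/5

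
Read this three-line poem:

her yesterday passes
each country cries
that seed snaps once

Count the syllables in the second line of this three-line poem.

The second line: each (1), country (2), cries (1) → 4

4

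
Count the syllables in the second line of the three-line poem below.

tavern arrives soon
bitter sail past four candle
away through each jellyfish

The second line: "bitter sail past four candle": 2+1+1+1+2 = 7

7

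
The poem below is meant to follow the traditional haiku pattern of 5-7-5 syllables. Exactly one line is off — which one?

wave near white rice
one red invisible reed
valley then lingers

The first line

Line 1: "wave near white rice": 1+1+1+1 = 4 (expected 5)
Line 2: "one red invisible reed": 1+1+4+1 = 7 ✓
Line 3: "valley then lingers": 2+1+2 = 5 ✓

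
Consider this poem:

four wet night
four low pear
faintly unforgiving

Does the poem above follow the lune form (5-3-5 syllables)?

No

Line 1: four (1), wet (1), night (1) → 3 (expected 5)
Line 2: four (1), low (1), pear (1) → 3 ✓
Line 3: faintly (2), unforgiving (4) → 6 (expected 5)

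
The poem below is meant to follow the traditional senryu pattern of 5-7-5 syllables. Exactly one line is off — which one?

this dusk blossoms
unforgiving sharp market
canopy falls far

Line 1

Line 1: this (1), dusk (1), blossoms (2) → 4 (expected 5)
Line 2: unforgiving (4), sharp (1), market (2) → 7 ✓
Line 3: canopy (3), falls (1), far (1) → 5 ✓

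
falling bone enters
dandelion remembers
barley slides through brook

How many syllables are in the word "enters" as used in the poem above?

2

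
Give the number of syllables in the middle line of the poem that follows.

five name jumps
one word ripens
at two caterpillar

4

The middle line: one (1), word (1), ripens (2) → 4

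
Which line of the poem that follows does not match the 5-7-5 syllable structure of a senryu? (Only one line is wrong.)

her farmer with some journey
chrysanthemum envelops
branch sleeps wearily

Line 1

Line 1: "her farmer with some journey": 1+2+1+1+2 = 7 (expected 5)
Line 2: "chrysanthemum envelops": 4+3 = 7 ✓
Line 3: "branch sleeps wearily": 1+1+3 = 5 ✓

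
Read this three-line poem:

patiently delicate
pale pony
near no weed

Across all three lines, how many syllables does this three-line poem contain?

12

Line 1: "patiently delicate": 3+3 = 6
Line 2: "pale pony": 1+2 = 3
Line 3: "near no weed": 1+1+1 = 3
Total: 6 + 3 + 3 = 12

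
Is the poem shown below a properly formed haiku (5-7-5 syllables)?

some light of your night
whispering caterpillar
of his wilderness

Line 1: some(1) + light(1) + of(1) + your(1) + night(1) = 5 ✓
Line 2: whispering(3) + caterpillar(4) = 7 ✓
Line 3: of(1) + his(1) + wilderness(3) = 5 ✓

Yes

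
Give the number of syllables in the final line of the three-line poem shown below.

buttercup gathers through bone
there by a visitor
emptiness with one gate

6

The final line: emptiness (3), with (1), one (1), gate (1) → 6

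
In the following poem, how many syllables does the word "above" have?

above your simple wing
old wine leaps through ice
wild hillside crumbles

2

"above" has 2 syllables.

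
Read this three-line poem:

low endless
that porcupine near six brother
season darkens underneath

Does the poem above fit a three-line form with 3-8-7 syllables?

Line 1: "low endless": 1+2 = 3 ✓
Line 2: "that porcupine near six brother": 1+3+1+1+2 = 8 ✓
Line 3: "season darkens underneath": 2+2+3 = 7 ✓

Yes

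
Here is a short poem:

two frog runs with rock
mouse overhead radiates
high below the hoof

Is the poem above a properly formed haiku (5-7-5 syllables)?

Line 1: "two frog runs with rock": 1+1+1+1+1 = 5 ✓
Line 2: "mouse overhead radiates": 1+3+3 = 7 ✓
Line 3: "high below the hoof": 1+2+1+1 = 5 ✓

Yes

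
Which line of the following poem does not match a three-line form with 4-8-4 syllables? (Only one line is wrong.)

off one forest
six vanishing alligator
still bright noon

Line 3

Line 1: off (1), one (1), forest (2) → 4 ✓
Line 2: six (1), vanishing (3), alligator (4) → 8 ✓
Line 3: still (1), bright (1), noon (1) → 3 (expected 4)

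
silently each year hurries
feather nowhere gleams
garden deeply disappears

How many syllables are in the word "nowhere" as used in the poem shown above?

2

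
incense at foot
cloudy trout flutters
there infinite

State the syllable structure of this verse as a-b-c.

Line 1: "incense at foot": 2+1+1 = 4
Line 2: "cloudy trout flutters": 2+1+2 = 5
Line 3: "there infinite": 1+3 = 4

4-5-4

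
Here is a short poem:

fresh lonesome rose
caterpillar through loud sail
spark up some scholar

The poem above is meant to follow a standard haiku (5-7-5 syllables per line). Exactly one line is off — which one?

The first line

Line 1: fresh(1) + lonesome(2) + rose(1) = 4 (expected 5)
Line 2: caterpillar(4) + through(1) + loud(1) + sail(1) = 7 ✓
Line 3: spark(1) + up(1) + some(1) + scholar(2) = 5 ✓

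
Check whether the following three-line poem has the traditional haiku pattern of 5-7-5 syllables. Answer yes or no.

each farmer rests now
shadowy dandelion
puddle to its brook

Line 1: each (1), farmer (2), rests (1), now (1) → 5 ✓
Line 2: shadowy (3), dandelion (4) → 7 ✓
Line 3: puddle (2), to (1), its (1), brook (1) → 5 ✓

Yes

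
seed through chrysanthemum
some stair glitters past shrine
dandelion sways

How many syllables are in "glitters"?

2

"glitters" has 2 syllables.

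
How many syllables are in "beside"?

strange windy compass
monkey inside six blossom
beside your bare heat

2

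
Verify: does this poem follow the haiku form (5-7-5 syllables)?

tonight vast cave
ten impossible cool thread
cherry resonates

Line 1: tonight (2), vast (1), cave (1) → 4 (expected 5)
Line 2: ten (1), impossible (4), cool (1), thread (1) → 7 ✓
Line 3: cherry (2), resonates (3) → 5 ✓

No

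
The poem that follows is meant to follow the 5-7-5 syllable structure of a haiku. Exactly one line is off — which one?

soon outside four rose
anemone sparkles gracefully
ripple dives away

Line 2

Line 1: "soon outside four rose": 1+2+1+1 = 5 ✓
Line 2: "anemone sparkles gracefully": 4+2+3 = 9 (expected 7)
Line 3: "ripple dives away": 2+1+2 = 5 ✓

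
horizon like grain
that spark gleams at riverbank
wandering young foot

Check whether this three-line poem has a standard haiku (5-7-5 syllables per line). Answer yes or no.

Line 1: "horizon like grain": 3+1+1 = 5 ✓
Line 2: "that spark gleams at riverbank": 1+1+1+1+3 = 7 ✓
Line 3: "wandering young foot": 3+1+1 = 5 ✓

Yes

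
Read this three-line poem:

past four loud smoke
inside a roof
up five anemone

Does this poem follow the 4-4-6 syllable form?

Yes

Line 1: past (1), four (1), loud (1), smoke (1) → 4 ✓
Line 2: inside (2), a (1), roof (1) → 4 ✓
Line 3: up (1), five (1), anemone (4) → 6 ✓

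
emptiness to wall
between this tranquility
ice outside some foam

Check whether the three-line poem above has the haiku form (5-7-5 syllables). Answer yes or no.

Line 1: emptiness (3), to (1), wall (1) → 5 ✓
Line 2: between (2), this (1), tranquility (4) → 7 ✓
Line 3: ice (1), outside (2), some (1), foam (1) → 5 ✓

Yes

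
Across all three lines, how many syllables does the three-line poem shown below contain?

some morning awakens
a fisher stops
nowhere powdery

Line 1: some(1) + morning(2) + awakens(3) = 6
Line 2: a(1) + fisher(2) + stops(1) = 4
Line 3: nowhere(2) + powdery(3) = 5
Total: 6 + 4 + 5 = 15

15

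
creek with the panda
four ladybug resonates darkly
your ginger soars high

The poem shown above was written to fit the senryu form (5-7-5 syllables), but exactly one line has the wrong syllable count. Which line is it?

Line 1: creek(1) + with(1) + the(1) + panda(2) = 5 ✓
Line 2: four(1) + ladybug(3) + resonates(3) + darkly(2) = 9 (expected 7)
Line 3: your(1) + ginger(2) + soars(1) + high(1) = 5 ✓

The second line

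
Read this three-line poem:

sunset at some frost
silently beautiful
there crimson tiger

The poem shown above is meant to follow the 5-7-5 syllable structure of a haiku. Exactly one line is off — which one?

Line 2

Line 1: sunset(2) + at(1) + some(1) + frost(1) = 5 ✓
Line 2: silently(3) + beautiful(3) = 6 (expected 7)
Line 3: there(1) + crimson(2) + tiger(2) = 5 ✓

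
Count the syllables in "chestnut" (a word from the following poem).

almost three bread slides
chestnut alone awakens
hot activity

2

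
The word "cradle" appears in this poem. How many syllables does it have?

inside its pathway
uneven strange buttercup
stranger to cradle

2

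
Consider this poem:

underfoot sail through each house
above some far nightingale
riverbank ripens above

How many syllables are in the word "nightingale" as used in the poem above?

3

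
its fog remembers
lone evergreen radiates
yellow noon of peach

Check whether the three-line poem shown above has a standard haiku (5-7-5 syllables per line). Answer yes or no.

Yes

Line 1: its (1), fog (1), remembers (3) → 5 ✓
Line 2: lone (1), evergreen (3), radiates (3) → 7 ✓
Line 3: yellow (2), noon (1), of (1), peach (1) → 5 ✓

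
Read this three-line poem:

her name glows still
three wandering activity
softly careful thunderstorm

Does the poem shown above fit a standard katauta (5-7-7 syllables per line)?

No

Line 1: her(1) + name(1) + glows(1) + still(1) = 4 (expected 5)
Line 2: three(1) + wandering(3) + activity(4) = 8 (expected 7)
Line 3: softly(2) + careful(2) + thunderstorm(3) = 7 ✓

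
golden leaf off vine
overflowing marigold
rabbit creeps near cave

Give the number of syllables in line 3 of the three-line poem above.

Line 3: rabbit(2) + creeps(1) + near(1) + cave(1) = 5

5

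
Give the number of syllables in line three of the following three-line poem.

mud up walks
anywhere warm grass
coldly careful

4

Line three: coldly (2), careful (2) → 4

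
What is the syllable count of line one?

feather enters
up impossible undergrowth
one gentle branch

Line one: "feather enters": 2+2 = 4

4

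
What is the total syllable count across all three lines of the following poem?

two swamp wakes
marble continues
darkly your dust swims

Line 1: "two swamp wakes": 1+1+1 = 3
Line 2: "marble continues": 2+3 = 5
Line 3: "darkly your dust swims": 2+1+1+1 = 5
Total: 3 + 5 + 5 = 13

13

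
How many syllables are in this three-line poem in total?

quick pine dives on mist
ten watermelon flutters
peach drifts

Line 1: quick (1), pine (1), dives (1), on (1), mist (1) → 5
Line 2: ten (1), watermelon (4), flutters (2) → 7
Line 3: peach (1), drifts (1) → 2
Total: 5 + 7 + 2 = 14

14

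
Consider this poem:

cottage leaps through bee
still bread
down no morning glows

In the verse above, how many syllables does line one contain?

5

Line one: cottage (2), leaps (1), through (1), bee (1) → 5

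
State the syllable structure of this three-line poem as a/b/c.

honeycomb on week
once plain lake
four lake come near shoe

5/3/5

Line 1: "honeycomb on week": 3+1+1 = 5
Line 2: "once plain lake": 1+1+1 = 3
Line 3: "four lake come near shoe": 1+1+1+1+1 = 5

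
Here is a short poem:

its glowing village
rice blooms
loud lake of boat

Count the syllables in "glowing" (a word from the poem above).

"glowing" has 2 syllables.

2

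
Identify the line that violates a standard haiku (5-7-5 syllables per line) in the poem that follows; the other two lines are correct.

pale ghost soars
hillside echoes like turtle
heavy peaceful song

Line 1: pale(1) + ghost(1) + soars(1) = 3 (expected 5)
Line 2: hillside(2) + echoes(2) + like(1) + turtle(2) = 7 ✓
Line 3: heavy(2) + peaceful(2) + song(1) = 5 ✓

Line 1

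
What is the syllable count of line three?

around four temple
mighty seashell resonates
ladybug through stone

5

Line three: "ladybug through stone": 3+1+1 = 5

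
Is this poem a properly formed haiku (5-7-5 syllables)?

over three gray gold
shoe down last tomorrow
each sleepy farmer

Line 1: "over three gray gold": 2+1+1+1 = 5 ✓
Line 2: "shoe down last tomorrow": 1+1+1+3 = 6 (expected 7)
Line 3: "each sleepy farmer": 1+2+2 = 5 ✓

No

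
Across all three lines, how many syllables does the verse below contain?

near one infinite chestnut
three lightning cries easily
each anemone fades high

Line 1: "near one infinite chestnut": 1+1+3+2 = 7
Line 2: "three lightning cries easily": 1+2+1+3 = 7
Line 3: "each anemone fades high": 1+4+1+1 = 7
Total: 7 + 7 + 7 = 21

21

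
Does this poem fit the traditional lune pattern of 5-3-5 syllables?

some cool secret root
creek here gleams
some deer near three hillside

Line 1: some(1) + cool(1) + secret(2) + root(1) = 5 ✓
Line 2: creek(1) + here(1) + gleams(1) = 3 ✓
Line 3: some(1) + deer(1) + near(1) + three(1) + hillside(2) = 6 (expected 5)

No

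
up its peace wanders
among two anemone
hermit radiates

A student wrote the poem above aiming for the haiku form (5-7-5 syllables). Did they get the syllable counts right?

Line 1: "up its peace wanders": 1+1+1+2 = 5 ✓
Line 2: "among two anemone": 2+1+4 = 7 ✓
Line 3: "hermit radiates": 2+3 = 5 ✓

Yes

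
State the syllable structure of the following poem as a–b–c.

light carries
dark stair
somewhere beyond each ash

3–2–6

Line 1: "light carries": 1+2 = 3
Line 2: "dark stair": 1+1 = 2
Line 3: "somewhere beyond each ash": 2+2+1+1 = 6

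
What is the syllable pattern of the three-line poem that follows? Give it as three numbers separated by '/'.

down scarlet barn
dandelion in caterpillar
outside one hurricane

Line 1: "down scarlet barn": 1+2+1 = 4
Line 2: "dandelion in caterpillar": 4+1+4 = 9
Line 3: "outside one hurricane": 2+1+3 = 6

4/9/6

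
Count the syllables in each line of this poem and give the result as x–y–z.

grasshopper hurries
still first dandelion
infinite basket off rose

Line 1: grasshopper(3) + hurries(2) = 5
Line 2: still(1) + first(1) + dandelion(4) = 6
Line 3: infinite(3) + basket(2) + off(1) + rose(1) = 7

5–6–7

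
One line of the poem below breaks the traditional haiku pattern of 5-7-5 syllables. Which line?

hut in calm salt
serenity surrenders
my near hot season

Line 1: hut(1) + in(1) + calm(1) + salt(1) = 4 (expected 5)
Line 2: serenity(4) + surrenders(3) = 7 ✓
Line 3: my(1) + near(1) + hot(1) + season(2) = 5 ✓

Line 1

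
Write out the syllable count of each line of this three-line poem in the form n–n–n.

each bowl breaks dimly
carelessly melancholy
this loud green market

5–7–5

Line 1: each (1), bowl (1), breaks (1), dimly (2) → 5
Line 2: carelessly (3), melancholy (4) → 7
Line 3: this (1), loud (1), green (1), market (2) → 5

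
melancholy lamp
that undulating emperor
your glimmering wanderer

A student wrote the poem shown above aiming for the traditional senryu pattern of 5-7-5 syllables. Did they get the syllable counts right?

No

Line 1: melancholy(4) + lamp(1) = 5 ✓
Line 2: that(1) + undulating(4) + emperor(3) = 8 (expected 7)
Line 3: your(1) + glimmering(3) + wanderer(3) = 7 (expected 5)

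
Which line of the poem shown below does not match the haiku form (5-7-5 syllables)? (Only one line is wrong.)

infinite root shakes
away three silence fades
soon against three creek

Line 1: infinite(3) + root(1) + shakes(1) = 5 ✓
Line 2: away(2) + three(1) + silence(2) + fades(1) = 6 (expected 7)
Line 3: soon(1) + against(2) + three(1) + creek(1) = 5 ✓

The second line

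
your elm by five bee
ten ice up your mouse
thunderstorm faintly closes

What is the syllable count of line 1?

5

Line 1: "your elm by five bee": 1+1+1+1+1 = 5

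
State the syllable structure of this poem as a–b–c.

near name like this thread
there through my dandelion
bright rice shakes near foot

5–7–5

Line 1: near (1), name (1), like (1), this (1), thread (1) → 5
Line 2: there (1), through (1), my (1), dandelion (4) → 7
Line 3: bright (1), rice (1), shakes (1), near (1), foot (1) → 5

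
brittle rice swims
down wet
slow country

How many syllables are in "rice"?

1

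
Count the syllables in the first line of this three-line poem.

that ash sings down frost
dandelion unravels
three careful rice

5

The first line: that (1), ash (1), sings (1), down (1), frost (1) → 5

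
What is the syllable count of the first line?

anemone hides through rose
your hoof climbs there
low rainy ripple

The first line: "anemone hides through rose": 4+1+1+1 = 7

7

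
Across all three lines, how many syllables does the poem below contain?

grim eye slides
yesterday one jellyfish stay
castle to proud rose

16

Line 1: grim(1) + eye(1) + slides(1) = 3
Line 2: yesterday(3) + one(1) + jellyfish(3) + stay(1) = 8
Line 3: castle(2) + to(1) + proud(1) + rose(1) = 5
Total: 3 + 8 + 5 = 16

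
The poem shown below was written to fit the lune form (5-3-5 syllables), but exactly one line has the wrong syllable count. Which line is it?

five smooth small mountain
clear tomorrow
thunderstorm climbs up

Line 1: "five smooth small mountain": 1+1+1+2 = 5 ✓
Line 2: "clear tomorrow": 1+3 = 4 (expected 3)
Line 3: "thunderstorm climbs up": 3+1+1 = 5 ✓

Line 2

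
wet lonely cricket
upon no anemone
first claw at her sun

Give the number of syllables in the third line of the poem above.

The third line: first(1) + claw(1) + at(1) + her(1) + sun(1) = 5

5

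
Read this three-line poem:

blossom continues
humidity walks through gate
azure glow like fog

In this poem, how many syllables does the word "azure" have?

"azure" has 2 syllables.

2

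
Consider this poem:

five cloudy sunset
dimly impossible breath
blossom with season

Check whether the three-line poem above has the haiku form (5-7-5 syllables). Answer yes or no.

Yes

Line 1: "five cloudy sunset": 1+2+2 = 5 ✓
Line 2: "dimly impossible breath": 2+4+1 = 7 ✓
Line 3: "blossom with season": 2+1+2 = 5 ✓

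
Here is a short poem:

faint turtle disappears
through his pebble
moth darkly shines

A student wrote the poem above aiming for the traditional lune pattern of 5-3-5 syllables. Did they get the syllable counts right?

No

Line 1: faint(1) + turtle(2) + disappears(3) = 6 (expected 5)
Line 2: through(1) + his(1) + pebble(2) = 4 (expected 3)
Line 3: moth(1) + darkly(2) + shines(1) = 4 (expected 5)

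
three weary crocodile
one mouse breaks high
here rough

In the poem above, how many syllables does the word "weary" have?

2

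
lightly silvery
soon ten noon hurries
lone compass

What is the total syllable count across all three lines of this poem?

Line 1: lightly(2) + silvery(3) = 5
Line 2: soon(1) + ten(1) + noon(1) + hurries(2) = 5
Line 3: lone(1) + compass(2) = 3
Total: 5 + 5 + 3 = 13

13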